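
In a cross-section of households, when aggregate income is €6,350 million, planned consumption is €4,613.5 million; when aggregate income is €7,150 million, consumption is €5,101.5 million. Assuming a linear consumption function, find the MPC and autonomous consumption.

MPC = ΔC/ΔY = (5101.5 − 4613.5)/(7150 − 6350) = 488/800 = 0.61
a = C − MPC·Y = 4613.5 − 0.61(6350) = 4613.5 − 3873.5 = 740

MPC = 0.61; a = 740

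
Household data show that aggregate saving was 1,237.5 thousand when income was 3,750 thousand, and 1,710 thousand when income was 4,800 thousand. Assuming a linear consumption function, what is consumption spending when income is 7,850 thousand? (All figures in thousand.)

MPS = ΔS/ΔY = (1710 − 1237.5)/(4800 − 3750) = 472.5/1050 = 0.45
MPC = 1 − MPS = 0.55
Autonomous saving = 1237.5 − 0.45(3750) = -450, so a = 450
C = 450 + 0.55(7850) = 450 + 4317.5 = 4767.5

C = 4767.5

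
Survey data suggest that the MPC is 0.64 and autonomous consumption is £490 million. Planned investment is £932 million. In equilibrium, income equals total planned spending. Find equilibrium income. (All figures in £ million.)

Y = C + I = 490 + 0.64Y + 932
Y − 0.64Y = 1422
0.36Y = 1422, so Y = 1422/0.36 = 3950

Y = 3950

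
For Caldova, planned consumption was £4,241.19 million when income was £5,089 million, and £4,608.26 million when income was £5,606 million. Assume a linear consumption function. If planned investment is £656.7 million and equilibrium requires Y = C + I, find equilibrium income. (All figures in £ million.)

MPC = (4608.26 − 4241.19)/(5606 − 5089) = 367.07/517 = 0.71
a = 4241.19 − 0.71(5089) = 628
Equilibrium: Y = 628 + 0.71Y + 656.7
0.29Y = 1284.7, so Y = 1284.7/0.29 = 4430

Y = 4430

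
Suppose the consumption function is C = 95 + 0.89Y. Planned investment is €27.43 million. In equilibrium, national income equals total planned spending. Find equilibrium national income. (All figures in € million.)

Y = C + I = 95 + 0.89Y + 27.43
Y − 0.89Y = 122.43
0.11Y = 122.43, so Y = 122.43/0.11 = 1113

Y = 1113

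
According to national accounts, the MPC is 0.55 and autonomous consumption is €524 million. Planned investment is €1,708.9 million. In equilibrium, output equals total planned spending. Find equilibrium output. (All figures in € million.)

Y = 4962

Y = C + I = 524 + 0.55Y + 1708.9
Y − 0.55Y = 2232.9
0.45Y = 2232.9, so Y = 2232.9/0.45 = 4962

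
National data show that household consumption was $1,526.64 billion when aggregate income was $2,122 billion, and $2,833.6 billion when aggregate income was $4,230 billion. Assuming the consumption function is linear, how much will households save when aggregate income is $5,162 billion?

S = 1750.56

MPC = (2833.6 − 1526.64)/(4230 − 2122) = 1306.96/2108 = 0.62
a = 1526.64 − 0.62(2122) = 1526.64 − 1315.64 = 211
C = 211 + 0.62(5162) = 3411.44
S = 5162 − 3411.44 = 1750.56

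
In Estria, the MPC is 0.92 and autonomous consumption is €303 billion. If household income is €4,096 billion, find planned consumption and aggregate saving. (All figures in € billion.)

C = 4071.32; S = 24.68

C = 303 + 0.92(4096) = 303 + 3768.32 = 4071.32
S = Y − C = 4096 − 4071.32 = 24.68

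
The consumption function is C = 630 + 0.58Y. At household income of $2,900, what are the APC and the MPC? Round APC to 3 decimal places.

APC = 0.797; MPC = 0.58

MPC = 0.58 (the slope of the consumption function)
C = 630 + 0.58(2900) = 2312, so APC = 2312/2900 = 0.797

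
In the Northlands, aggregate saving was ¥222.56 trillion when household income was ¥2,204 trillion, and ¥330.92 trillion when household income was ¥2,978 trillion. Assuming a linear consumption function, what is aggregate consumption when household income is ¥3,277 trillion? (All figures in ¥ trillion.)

C = 2904.22

MPS = ΔS/ΔY = (330.92 − 222.56)/(2978 − 2204) = 108.36/774 = 0.14
MPC = 1 − MPS = 0.86
Autonomous saving = 222.56 − 0.14(2204) = -86, so a = 86
C = 86 + 0.86(3277) = 86 + 2818.22 = 2904.22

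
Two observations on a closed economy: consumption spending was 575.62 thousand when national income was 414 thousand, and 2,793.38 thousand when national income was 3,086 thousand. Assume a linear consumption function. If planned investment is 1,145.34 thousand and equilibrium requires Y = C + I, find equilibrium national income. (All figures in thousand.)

MPC = (2793.38 − 575.62)/(3086 − 414) = 2217.76/2672 = 0.83
a = 575.62 − 0.83(414) = 232
Equilibrium: Y = 232 + 0.83Y + 1145.34
0.17Y = 1377.34, so Y = 1377.34/0.17 = 8102

Y = 8102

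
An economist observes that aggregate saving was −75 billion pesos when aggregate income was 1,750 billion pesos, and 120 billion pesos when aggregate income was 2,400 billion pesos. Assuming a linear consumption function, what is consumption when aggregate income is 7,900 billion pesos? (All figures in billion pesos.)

C = 6130

MPS = ΔS/ΔY = (120 − (-75))/(2400 − 1750) = 195/650 = 0.3
MPC = 1 − MPS = 0.7
Autonomous saving = -75 − 0.3(1750) = -600, so a = 600
C = 600 + 0.7(7900) = 600 + 5530 = 6130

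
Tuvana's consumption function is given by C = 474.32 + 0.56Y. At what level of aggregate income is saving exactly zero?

Y = 1078

At break-even, C = Y: 474.32 + 0.56Y = Y
0.44Y = 474.32, so Y = 474.32/0.44 = 1078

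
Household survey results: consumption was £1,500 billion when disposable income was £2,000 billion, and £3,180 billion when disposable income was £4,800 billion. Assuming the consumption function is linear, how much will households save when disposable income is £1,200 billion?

MPC = (3180 − 1500)/(4800 − 2000) = 1680/2800 = 0.6
a = 1500 − 0.6(2000) = 1500 − 1200 = 300
C = 300 + 0.6(1200) = 1020
S = 1200 − 1020 = 180

S = 180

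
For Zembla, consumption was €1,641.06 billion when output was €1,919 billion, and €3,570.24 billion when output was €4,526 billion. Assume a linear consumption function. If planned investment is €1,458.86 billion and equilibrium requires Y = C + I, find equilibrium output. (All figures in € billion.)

Y = 6461

MPC = (3570.24 − 1641.06)/(4526 − 1919) = 1929.18/2607 = 0.74
a = 1641.06 − 0.74(1919) = 221
Equilibrium: Y = 221 + 0.74Y + 1458.86
0.26Y = 1679.86, so Y = 1679.86/0.26 = 6461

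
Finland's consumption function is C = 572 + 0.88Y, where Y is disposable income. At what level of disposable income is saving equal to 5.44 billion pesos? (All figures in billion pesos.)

S = Y − C = -572 + 0.12Y
-572 + 0.12Y = 5.44, so 0.12Y = 577.44 and Y = 4812

Y = 4812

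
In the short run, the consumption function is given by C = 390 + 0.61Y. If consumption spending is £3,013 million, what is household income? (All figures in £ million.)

Y = 4300

390 + 0.61Y = 3013
0.61Y = 2623, so Y = 2623/0.61 = 4300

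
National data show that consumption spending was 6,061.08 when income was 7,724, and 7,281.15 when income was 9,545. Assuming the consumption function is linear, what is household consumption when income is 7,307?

MPC = (7281.15 − 6061.08)/(9545 − 7724) = 1220.07/1821 = 0.67
a = 6061.08 − 0.67(7724) = 6061.08 − 5175.08 = 886
C = 886 + 0.67(7307) = 886 + 4895.69 = 5781.69

C = 5781.69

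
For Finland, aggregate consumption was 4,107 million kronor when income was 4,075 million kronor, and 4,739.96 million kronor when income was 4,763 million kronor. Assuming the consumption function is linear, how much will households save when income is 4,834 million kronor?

S = 28.72

MPC = (4739.96 − 4107)/(4763 − 4075) = 632.96/688 = 0.92
a = 4107 − 0.92(4075) = 4107 − 3749 = 358
C = 358 + 0.92(4834) = 4805.28
S = 4834 − 4805.28 = 28.72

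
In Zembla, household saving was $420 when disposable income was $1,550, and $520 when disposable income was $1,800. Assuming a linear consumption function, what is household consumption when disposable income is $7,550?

C = 4730

MPS = ΔS/ΔY = (520 − 420)/(1800 − 1550) = 100/250 = 0.4
MPC = 1 − MPS = 0.6
Autonomous saving = 420 − 0.4(1550) = -200, so a = 200
C = 200 + 0.6(7550) = 200 + 4530 = 4730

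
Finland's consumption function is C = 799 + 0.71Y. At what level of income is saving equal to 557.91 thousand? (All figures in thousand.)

Y = 4679

S = Y − C = -799 + 0.29Y
-799 + 0.29Y = 557.91, so 0.29Y = 1356.91 and Y = 4679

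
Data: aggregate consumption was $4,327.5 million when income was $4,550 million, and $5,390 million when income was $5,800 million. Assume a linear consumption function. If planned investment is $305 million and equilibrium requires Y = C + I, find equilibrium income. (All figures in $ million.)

MPC = (5390 − 4327.5)/(5800 − 4550) = 1062.5/1250 = 0.85
a = 4327.5 − 0.85(4550) = 460
Equilibrium: Y = 460 + 0.85Y + 305
0.15Y = 765, so Y = 765/0.15 = 5100

Y = 5100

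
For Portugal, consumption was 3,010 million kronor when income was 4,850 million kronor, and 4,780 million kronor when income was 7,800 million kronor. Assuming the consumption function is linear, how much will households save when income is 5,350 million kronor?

MPC = (4780 − 3010)/(7800 − 4850) = 1770/2950 = 0.6
a = 3010 − 0.6(4850) = 3010 − 2910 = 100
C = 100 + 0.6(5350) = 3310
S = 5350 − 3310 = 2040

S = 2040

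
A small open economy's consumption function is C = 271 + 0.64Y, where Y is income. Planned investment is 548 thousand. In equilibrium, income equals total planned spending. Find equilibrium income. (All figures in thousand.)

Y = C + I = 271 + 0.64Y + 548
Y − 0.64Y = 819
0.36Y = 819, so Y = 819/0.36 = 2275

Y = 2275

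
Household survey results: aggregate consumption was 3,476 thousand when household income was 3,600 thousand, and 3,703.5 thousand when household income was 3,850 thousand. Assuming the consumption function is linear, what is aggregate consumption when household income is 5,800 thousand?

MPC = (3703.5 − 3476)/(3850 − 3600) = 227.5/250 = 0.91
a = 3476 − 0.91(3600) = 3476 − 3276 = 200
C = 200 + 0.91(5800) = 200 + 5278 = 5478

C = 5478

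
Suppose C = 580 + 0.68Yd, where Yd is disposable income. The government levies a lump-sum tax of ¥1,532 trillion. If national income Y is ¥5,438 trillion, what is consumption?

Yd = Y − T = 5438 − 1532 = 3906
C = 580 + 0.68(3906) = 580 + 2656.08 = 3236.08

C = 3236.08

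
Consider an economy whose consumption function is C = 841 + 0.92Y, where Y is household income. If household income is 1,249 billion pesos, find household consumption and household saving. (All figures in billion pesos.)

C = 1990.08; S = -741.08

C = 841 + 0.92(1249) = 841 + 1149.08 = 1990.08
S = Y − C = 1249 − 1990.08 = -741.08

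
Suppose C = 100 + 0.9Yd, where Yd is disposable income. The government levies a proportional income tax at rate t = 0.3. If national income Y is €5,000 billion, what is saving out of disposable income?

Yd = (1 − 0.3)(5000) = 0.7(5000) = 3500
C = 100 + 0.9(3500) = 100 + 3150 = 3250
S = Yd − C = 3500 − 3250 = 250

S = 250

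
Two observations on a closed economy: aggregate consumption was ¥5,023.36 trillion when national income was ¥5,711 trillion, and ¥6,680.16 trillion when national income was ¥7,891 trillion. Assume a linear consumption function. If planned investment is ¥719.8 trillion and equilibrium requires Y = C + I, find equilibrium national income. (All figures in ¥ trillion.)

MPC = (6680.16 − 5023.36)/(7891 − 5711) = 1656.8/2180 = 0.76
a = 5023.36 − 0.76(5711) = 683
Equilibrium: Y = 683 + 0.76Y + 719.8
0.24Y = 1402.8, so Y = 1402.8/0.24 = 5845

Y = 5845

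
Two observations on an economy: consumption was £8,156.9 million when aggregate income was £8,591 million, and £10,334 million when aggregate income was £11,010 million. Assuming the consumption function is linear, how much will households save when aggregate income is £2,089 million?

MPC = (10334 − 8156.9)/(11010 − 8591) = 2177.1/2419 = 0.9
a = 8156.9 − 0.9(8591) = 8156.9 − 7731.9 = 425
C = 425 + 0.9(2089) = 2305.1
S = 2089 − 2305.1 = -216.1

S = -216.1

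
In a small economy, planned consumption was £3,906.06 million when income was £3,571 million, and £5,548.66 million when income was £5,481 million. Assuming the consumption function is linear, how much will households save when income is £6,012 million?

S = 6.68

MPC = (5548.66 − 3906.06)/(5481 − 3571) = 1642.6/1910 = 0.86
a = 3906.06 − 0.86(3571) = 3906.06 − 3071.06 = 835
C = 835 + 0.86(6012) = 6005.32
S = 6012 − 6005.32 = 6.68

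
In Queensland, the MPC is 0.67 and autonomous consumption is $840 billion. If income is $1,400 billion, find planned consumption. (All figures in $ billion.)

C = 1778

C = 840 + 0.67(1400) = 840 + 938 = 1778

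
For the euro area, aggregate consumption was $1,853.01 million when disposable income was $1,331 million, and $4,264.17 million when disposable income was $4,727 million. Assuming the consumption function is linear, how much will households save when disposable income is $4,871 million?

MPC = (4264.17 − 1853.01)/(4727 − 1331) = 2411.16/3396 = 0.71
a = 1853.01 − 0.71(1331) = 1853.01 − 945.01 = 908
C = 908 + 0.71(4871) = 4366.41
S = 4871 − 4366.41 = 504.59

S = 504.59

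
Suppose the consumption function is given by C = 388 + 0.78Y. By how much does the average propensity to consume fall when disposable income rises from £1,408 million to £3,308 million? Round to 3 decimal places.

At Y = 1408: C = 388 + 0.78(1408) = 1486.24, APC = 1486.24/1408 = 1.0556
At Y = 3308: C = 2968.24, APC = 2968.24/3308 = 0.8973
Fall in APC = 1.0556 − 0.8973 = 0.1583 ≈ 0.158

ΔAPC = 0.158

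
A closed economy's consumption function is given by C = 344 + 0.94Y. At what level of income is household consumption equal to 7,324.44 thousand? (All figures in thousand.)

Y = 7426

344 + 0.94Y = 7324.44
0.94Y = 6980.44, so Y = 6980.44/0.94 = 7426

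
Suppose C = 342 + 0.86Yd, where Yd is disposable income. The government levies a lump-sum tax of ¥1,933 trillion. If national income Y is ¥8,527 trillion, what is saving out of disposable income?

Yd = Y − T = 8527 − 1933 = 6594
C = 342 + 0.86(6594) = 342 + 5670.84 = 6012.84
S = Yd − C = 6594 − 6012.84 = 581.16

S = 581.16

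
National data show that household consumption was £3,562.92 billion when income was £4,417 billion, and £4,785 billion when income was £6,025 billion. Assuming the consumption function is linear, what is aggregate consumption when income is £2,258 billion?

MPC = (4785 − 3562.92)/(6025 − 4417) = 1222.08/1608 = 0.76
a = 3562.92 − 0.76(4417) = 3562.92 − 3356.92 = 206
C = 206 + 0.76(2258) = 206 + 1716.08 = 1922.08

C = 1922.08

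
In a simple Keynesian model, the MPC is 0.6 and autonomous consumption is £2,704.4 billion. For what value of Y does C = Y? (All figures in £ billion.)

At break-even, C = Y: 2704.4 + 0.6Y = Y
0.4Y = 2704.4, so Y = 2704.4/0.4 = 6761

Y = 6761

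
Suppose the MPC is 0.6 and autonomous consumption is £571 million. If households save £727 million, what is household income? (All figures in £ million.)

S = Y − C = -571 + 0.4Y
-571 + 0.4Y = 727, so 0.4Y = 1298 and Y = 3245

Y = 3245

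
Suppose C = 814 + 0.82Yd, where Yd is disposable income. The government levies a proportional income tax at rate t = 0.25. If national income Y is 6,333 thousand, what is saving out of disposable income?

S = 40.955

Yd = (1 − 0.25)(6333) = 0.75(6333) = 4749.75
C = 814 + 0.82(4749.75) = 814 + 3894.795 = 4708.795
S = Yd − C = 4749.75 − 4708.795 = 40.955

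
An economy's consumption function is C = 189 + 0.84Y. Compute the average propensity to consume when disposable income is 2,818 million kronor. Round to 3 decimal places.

APC = 0.907

C = 189 + 0.84(2818) = 2556.12
APC = C/Y = 2556.12/2818 = 0.907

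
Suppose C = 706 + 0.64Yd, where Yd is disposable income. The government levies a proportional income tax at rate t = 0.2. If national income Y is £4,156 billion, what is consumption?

C = 2833.872

Yd = (1 − 0.2)(4156) = 0.8(4156) = 3324.8
C = 706 + 0.64(3324.8) = 706 + 2127.872 = 2833.872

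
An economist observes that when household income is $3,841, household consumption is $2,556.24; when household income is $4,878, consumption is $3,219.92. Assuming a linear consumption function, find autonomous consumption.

MPC = ΔC/ΔY = (3219.92 − 2556.24)/(4878 − 3841) = 663.68/1037 = 0.64
a = C − MPC·Y = 2556.24 − 0.64(3841) = 2556.24 − 2458.24 = 98

a = 98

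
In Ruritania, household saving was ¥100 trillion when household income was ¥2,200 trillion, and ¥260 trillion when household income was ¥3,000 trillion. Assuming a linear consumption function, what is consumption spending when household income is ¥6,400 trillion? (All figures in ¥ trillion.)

MPS = ΔS/ΔY = (260 − 100)/(3000 − 2200) = 160/800 = 0.2
MPC = 1 − MPS = 0.8
Autonomous saving = 100 − 0.2(2200) = -340, so a = 340
C = 340 + 0.8(6400) = 340 + 5120 = 5460

C = 5460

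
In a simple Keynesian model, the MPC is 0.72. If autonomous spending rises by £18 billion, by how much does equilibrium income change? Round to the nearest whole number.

ΔY ≈ 64

The multiplier is 1/(1 − MPC) = 1/0.28.
ΔY = 18/0.28 = 64.29 ≈ 64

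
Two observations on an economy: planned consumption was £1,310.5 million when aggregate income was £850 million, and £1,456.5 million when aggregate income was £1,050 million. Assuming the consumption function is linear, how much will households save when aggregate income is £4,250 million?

MPC = (1456.5 − 1310.5)/(1050 − 850) = 146/200 = 0.73
a = 1310.5 − 0.73(850) = 1310.5 − 620.5 = 690
C = 690 + 0.73(4250) = 3792.5
S = 4250 − 3792.5 = 457.5

S = 457.5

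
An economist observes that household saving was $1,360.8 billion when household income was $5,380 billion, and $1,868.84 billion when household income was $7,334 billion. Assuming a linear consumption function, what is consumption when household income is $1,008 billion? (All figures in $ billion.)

MPS = ΔS/ΔY = (1868.84 − 1360.8)/(7334 − 5380) = 508.04/1954 = 0.26
MPC = 1 − MPS = 0.74
Autonomous saving = 1360.8 − 0.26(5380) = -38, so a = 38
C = 38 + 0.74(1008) = 38 + 745.92 = 783.92

C = 783.92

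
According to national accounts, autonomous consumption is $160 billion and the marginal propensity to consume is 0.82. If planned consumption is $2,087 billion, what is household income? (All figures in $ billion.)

Y = 2350

160 + 0.82Y = 2087
0.82Y = 1927, so Y = 1927/0.82 = 2350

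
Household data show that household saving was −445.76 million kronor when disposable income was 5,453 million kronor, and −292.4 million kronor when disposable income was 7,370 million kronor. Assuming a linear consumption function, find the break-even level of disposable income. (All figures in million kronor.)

MPS = ΔS/ΔY = (-292.4 − (-445.76))/(7370 − 5453) = 153.36/1917 = 0.08
MPC = 1 − MPS = 0.92
From S(5453) = -445.76: −a + 0.08(5453) = -445.76, so a = 436.24 − (-445.76) = 882
Break-even (S = 0): Y = a/MPS = 882/0.08 = 11025

Y = 11025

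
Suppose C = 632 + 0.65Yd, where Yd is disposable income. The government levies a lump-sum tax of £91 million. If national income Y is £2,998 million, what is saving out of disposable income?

Yd = Y − T = 2998 − 91 = 2907
C = 632 + 0.65(2907) = 632 + 1889.55 = 2521.55
S = Yd − C = 2907 − 2521.55 = 385.45

S = 385.45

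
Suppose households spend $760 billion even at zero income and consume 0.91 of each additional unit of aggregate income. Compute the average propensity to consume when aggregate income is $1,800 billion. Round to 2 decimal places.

APC = 1.33

C = 760 + 0.91(1800) = 2398
APC = C/Y = 2398/1800 = 1.33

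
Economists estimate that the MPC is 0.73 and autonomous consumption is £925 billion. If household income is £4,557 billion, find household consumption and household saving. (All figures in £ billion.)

C = 925 + 0.73(4557) = 925 + 3326.61 = 4251.61
S = Y − C = 4557 − 4251.61 = 305.39

C = 4251.61; S = 305.39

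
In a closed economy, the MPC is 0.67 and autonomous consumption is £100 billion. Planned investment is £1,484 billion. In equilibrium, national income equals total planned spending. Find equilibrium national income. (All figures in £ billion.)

Y = 4800

Y = C + I = 100 + 0.67Y + 1484
Y − 0.67Y = 1584
0.33Y = 1584, so Y = 1584/0.33 = 4800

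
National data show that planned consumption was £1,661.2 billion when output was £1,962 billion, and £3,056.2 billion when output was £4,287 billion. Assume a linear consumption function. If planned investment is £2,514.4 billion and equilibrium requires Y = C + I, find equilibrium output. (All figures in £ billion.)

MPC = (3056.2 − 1661.2)/(4287 − 1962) = 1395/2325 = 0.6
a = 1661.2 − 0.6(1962) = 484
Equilibrium: Y = 484 + 0.6Y + 2514.4
0.4Y = 2998.4, so Y = 2998.4/0.4 = 7496

Y = 7496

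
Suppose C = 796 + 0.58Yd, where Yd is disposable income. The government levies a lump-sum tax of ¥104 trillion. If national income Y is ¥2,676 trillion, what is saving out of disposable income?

Yd = Y − T = 2676 − 104 = 2572
C = 796 + 0.58(2572) = 796 + 1491.76 = 2287.76
S = Yd − C = 2572 − 2287.76 = 284.24

S = 284.24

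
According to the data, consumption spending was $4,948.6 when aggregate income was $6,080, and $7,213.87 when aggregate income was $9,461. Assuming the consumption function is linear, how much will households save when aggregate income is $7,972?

MPC = (7213.87 − 4948.6)/(9461 − 6080) = 2265.27/3381 = 0.67
a = 4948.6 − 0.67(6080) = 4948.6 − 4073.6 = 875
C = 875 + 0.67(7972) = 6216.24
S = 7972 − 6216.24 = 1755.76

S = 1755.76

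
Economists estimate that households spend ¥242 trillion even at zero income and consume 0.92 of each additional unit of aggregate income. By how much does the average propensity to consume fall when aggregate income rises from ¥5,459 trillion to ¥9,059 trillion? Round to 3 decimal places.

At Y = 5459: C = 242 + 0.92(5459) = 5264.28, APC = 5264.28/5459 = 0.9643
At Y = 9059: C = 8576.28, APC = 8576.28/9059 = 0.9467
Fall in APC = 0.9643 − 0.9467 = 0.0176 ≈ 0.018

ΔAPC = 0.018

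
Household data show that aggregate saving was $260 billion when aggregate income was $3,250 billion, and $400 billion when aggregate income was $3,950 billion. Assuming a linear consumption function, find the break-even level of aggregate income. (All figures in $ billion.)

MPS = ΔS/ΔY = (400 − 260)/(3950 − 3250) = 140/700 = 0.2
MPC = 1 − MPS = 0.8
From S(3250) = 260: −a + 0.2(3250) = 260, so a = 650 − 260 = 390
Break-even (S = 0): Y = a/MPS = 390/0.2 = 1950

Y = 1950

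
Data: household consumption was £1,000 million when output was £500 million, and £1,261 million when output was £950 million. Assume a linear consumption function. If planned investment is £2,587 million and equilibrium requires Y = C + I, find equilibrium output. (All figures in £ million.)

Y = 7850

MPC = (1261 − 1000)/(950 − 500) = 261/450 = 0.58
a = 1000 − 0.58(500) = 710
Equilibrium: Y = 710 + 0.58Y + 2587
0.42Y = 3297, so Y = 3297/0.42 = 7850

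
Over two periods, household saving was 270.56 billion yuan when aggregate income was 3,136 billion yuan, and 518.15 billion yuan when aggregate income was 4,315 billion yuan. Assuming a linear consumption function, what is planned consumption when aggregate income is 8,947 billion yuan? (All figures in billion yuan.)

C = 7456.13

MPS = ΔS/ΔY = (518.15 − 270.56)/(4315 − 3136) = 247.59/1179 = 0.21
MPC = 1 − MPS = 0.79
Autonomous saving = 270.56 − 0.21(3136) = -388, so a = 388
C = 388 + 0.79(8947) = 388 + 7068.13 = 7456.13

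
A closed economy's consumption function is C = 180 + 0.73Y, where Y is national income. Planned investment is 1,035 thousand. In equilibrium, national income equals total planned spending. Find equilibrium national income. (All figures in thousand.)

Y = C + I = 180 + 0.73Y + 1035
Y − 0.73Y = 1215
0.27Y = 1215, so Y = 1215/0.27 = 4500

Y = 4500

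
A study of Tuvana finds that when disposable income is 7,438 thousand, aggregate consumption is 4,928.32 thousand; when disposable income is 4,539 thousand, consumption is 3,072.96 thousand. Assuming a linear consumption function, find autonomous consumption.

MPC = ΔC/ΔY = (4928.32 − 3072.96)/(7438 − 4539) = 1855.36/2899 = 0.64
a = C − MPC·Y = 3072.96 − 0.64(4539) = 3072.96 − 2904.96 = 168

a = 168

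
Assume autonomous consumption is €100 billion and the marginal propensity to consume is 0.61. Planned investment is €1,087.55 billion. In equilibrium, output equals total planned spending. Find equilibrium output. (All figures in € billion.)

Y = C + I = 100 + 0.61Y + 1087.55
Y − 0.61Y = 1187.55
0.39Y = 1187.55, so Y = 1187.55/0.39 = 3045

Y = 3045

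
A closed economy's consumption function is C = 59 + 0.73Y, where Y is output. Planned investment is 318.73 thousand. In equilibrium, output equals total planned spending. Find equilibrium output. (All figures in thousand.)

Y = C + I = 59 + 0.73Y + 318.73
Y − 0.73Y = 377.73
0.27Y = 377.73, so Y = 377.73/0.27 = 1399

Y = 1399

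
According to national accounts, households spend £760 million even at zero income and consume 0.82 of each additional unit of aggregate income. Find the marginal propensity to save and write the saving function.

MPS = 0.18; S = -760 + 0.18Y

MPS = 1 − MPC = 1 − 0.82 = 0.18
S = Y − C = -760 + 0.18Y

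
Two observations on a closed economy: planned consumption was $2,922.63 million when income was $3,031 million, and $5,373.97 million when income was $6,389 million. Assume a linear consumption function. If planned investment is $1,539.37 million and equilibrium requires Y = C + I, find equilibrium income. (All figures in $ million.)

Y = 8331

MPC = (5373.97 − 2922.63)/(6389 − 3031) = 2451.34/3358 = 0.73
a = 2922.63 − 0.73(3031) = 710
Equilibrium: Y = 710 + 0.73Y + 1539.37
0.27Y = 2249.37, so Y = 2249.37/0.27 = 8331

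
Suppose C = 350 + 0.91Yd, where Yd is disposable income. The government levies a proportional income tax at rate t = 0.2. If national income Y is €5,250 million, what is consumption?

Yd = (1 − 0.2)(5250) = 0.8(5250) = 4200
C = 350 + 0.91(4200) = 350 + 3822 = 4172

C = 4172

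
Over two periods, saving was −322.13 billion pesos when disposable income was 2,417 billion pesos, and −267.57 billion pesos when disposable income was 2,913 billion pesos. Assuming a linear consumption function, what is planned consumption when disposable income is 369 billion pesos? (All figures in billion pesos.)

C = 916.41

MPS = ΔS/ΔY = (-267.57 − (-322.13))/(2913 − 2417) = 54.56/496 = 0.11
MPC = 1 − MPS = 0.89
Autonomous saving = -322.13 − 0.11(2417) = -588, so a = 588
C = 588 + 0.89(369) = 588 + 328.41 = 916.41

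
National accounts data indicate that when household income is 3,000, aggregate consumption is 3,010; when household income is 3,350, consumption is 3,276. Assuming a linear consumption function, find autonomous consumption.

MPC = ΔC/ΔY = (3276 − 3010)/(3350 − 3000) = 266/350 = 0.76
a = C − MPC·Y = 3010 − 0.76(3000) = 3010 − 2280 = 730

a = 730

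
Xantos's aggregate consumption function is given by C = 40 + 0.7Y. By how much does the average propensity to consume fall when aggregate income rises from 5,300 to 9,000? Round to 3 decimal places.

At Y = 5300: C = 40 + 0.7(5300) = 3750, APC = 3750/5300 = 0.7075
At Y = 9000: C = 6340, APC = 6340/9000 = 0.7044
Fall in APC = 0.7075 − 0.7044 = 0.0031 ≈ 0.003

ΔAPC = 0.003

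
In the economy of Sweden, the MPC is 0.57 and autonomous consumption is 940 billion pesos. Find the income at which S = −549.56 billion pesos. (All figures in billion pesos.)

Y = 908

S = Y − C = -940 + 0.43Y
-940 + 0.43Y = -549.56, so 0.43Y = 390.44 and Y = 908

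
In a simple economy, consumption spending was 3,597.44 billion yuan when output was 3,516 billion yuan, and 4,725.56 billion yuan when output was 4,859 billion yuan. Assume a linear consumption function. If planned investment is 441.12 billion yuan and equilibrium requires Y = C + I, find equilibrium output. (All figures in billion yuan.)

MPC = (4725.56 − 3597.44)/(4859 − 3516) = 1128.12/1343 = 0.84
a = 3597.44 − 0.84(3516) = 644
Equilibrium: Y = 644 + 0.84Y + 441.12
0.16Y = 1085.12, so Y = 1085.12/0.16 = 6782

Y = 6782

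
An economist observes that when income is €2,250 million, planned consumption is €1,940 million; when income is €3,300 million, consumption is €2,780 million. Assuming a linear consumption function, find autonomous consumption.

MPC = ΔC/ΔY = (2780 − 1940)/(3300 − 2250) = 840/1050 = 0.8
a = C − MPC·Y = 1940 − 0.8(2250) = 1940 − 1800 = 140

a = 140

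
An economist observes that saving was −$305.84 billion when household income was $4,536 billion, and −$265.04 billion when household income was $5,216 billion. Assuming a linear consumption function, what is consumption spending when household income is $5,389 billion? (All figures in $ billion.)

C = 5643.66

MPS = ΔS/ΔY = (-265.04 − (-305.84))/(5216 − 4536) = 40.8/680 = 0.06
MPC = 1 − MPS = 0.94
Autonomous saving = -305.84 − 0.06(4536) = -578, so a = 578
C = 578 + 0.94(5389) = 578 + 5065.66 = 5643.66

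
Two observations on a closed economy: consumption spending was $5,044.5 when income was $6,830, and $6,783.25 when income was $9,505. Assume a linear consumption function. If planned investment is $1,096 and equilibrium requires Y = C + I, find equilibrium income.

MPC = (6783.25 − 5044.5)/(9505 − 6830) = 1738.75/2675 = 0.65
a = 5044.5 − 0.65(6830) = 605
Equilibrium: Y = 605 + 0.65Y + 1096
0.35Y = 1701, so Y = 1701/0.35 = 4860

Y = 4860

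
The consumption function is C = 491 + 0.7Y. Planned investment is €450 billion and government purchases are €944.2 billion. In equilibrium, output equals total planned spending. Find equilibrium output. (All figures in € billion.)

Y = 6284

Y = C + I + G = 491 + 0.7Y + 450 + 944.2
Y − 0.7Y = 1885.2
0.3Y = 1885.2, so Y = 1885.2/0.3 = 6284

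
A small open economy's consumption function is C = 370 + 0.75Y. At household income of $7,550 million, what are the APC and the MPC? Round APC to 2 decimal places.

APC = 0.80; MPC = 0.75

MPC = 0.75 (the slope of the consumption function)
C = 370 + 0.75(7550) = 6032.5, so APC = 6032.5/7550 = 0.80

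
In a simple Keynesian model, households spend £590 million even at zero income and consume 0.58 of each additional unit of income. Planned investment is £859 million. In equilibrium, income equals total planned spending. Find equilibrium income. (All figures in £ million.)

Y = 3450

Y = C + I = 590 + 0.58Y + 859
Y − 0.58Y = 1449
0.42Y = 1449, so Y = 1449/0.42 = 3450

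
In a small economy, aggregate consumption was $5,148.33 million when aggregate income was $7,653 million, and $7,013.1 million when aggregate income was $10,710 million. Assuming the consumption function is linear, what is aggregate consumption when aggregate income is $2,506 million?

MPC = (7013.1 − 5148.33)/(10710 − 7653) = 1864.77/3057 = 0.61
a = 5148.33 − 0.61(7653) = 5148.33 − 4668.33 = 480
C = 480 + 0.61(2506) = 480 + 1528.66 = 2008.66

C = 2008.66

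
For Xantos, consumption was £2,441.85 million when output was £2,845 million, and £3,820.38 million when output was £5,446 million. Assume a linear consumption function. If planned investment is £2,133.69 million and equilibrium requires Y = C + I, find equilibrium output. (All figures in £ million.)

Y = 6527

MPC = (3820.38 − 2441.85)/(5446 − 2845) = 1378.53/2601 = 0.53
a = 2441.85 − 0.53(2845) = 934
Equilibrium: Y = 934 + 0.53Y + 2133.69
0.47Y = 3067.69, so Y = 3067.69/0.47 = 6527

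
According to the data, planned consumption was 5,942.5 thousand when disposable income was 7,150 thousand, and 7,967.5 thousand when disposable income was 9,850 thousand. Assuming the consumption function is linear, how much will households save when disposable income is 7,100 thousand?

S = 1195

MPC = (7967.5 − 5942.5)/(9850 − 7150) = 2025/2700 = 0.75
a = 5942.5 − 0.75(7150) = 5942.5 − 5362.5 = 580
C = 580 + 0.75(7100) = 5905
S = 7100 − 5905 = 1195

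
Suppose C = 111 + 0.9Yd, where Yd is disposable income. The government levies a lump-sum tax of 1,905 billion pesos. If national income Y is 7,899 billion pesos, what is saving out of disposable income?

S = 488.4

Yd = Y − T = 7899 − 1905 = 5994
C = 111 + 0.9(5994) = 111 + 5394.6 = 5505.6
S = Yd − C = 5994 − 5505.6 = 488.4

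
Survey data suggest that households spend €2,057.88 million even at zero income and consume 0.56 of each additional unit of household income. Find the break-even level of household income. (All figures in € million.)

Y = 4677

At break-even, C = Y: 2057.88 + 0.56Y = Y
0.44Y = 2057.88, so Y = 2057.88/0.44 = 4677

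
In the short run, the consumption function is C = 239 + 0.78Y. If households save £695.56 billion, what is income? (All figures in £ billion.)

S = Y − C = -239 + 0.22Y
-239 + 0.22Y = 695.56, so 0.22Y = 934.56 and Y = 4248

Y = 4248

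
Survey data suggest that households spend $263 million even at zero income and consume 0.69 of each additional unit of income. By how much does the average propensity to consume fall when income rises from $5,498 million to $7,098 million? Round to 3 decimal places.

At Y = 5498: C = 263 + 0.69(5498) = 4056.62, APC = 4056.62/5498 = 0.7378
At Y = 7098: C = 5160.62, APC = 5160.62/7098 = 0.7271
Fall in APC = 0.7378 − 0.7271 = 0.0107 ≈ 0.011

ΔAPC = 0.011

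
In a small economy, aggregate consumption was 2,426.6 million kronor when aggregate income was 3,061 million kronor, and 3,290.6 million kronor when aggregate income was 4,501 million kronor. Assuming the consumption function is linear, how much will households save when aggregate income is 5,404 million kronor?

S = 1571.6

MPC = (3290.6 − 2426.6)/(4501 − 3061) = 864/1440 = 0.6
a = 2426.6 − 0.6(3061) = 2426.6 − 1836.6 = 590
C = 590 + 0.6(5404) = 3832.4
S = 5404 − 3832.4 = 1571.6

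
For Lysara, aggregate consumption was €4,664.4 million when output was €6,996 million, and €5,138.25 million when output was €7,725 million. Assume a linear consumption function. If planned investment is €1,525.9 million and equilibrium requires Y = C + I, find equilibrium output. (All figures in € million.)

MPC = (5138.25 − 4664.4)/(7725 − 6996) = 473.85/729 = 0.65
a = 4664.4 − 0.65(6996) = 117
Equilibrium: Y = 117 + 0.65Y + 1525.9
0.35Y = 1642.9, so Y = 1642.9/0.35 = 4694

Y = 4694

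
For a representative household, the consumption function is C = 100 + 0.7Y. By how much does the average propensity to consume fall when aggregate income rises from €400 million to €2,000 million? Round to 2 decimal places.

ΔAPC = 0.20

At Y = 400: C = 100 + 0.7(400) = 380, APC = 380/400 = 0.950
At Y = 2000: C = 1500, APC = 1500/2000 = 0.750
Fall in APC = 0.950 − 0.750 = 0.20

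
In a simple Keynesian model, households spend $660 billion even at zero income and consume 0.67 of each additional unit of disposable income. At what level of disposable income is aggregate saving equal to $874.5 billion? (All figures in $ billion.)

S = Y − C = -660 + 0.33Y
-660 + 0.33Y = 874.5, so 0.33Y = 1534.5 and Y = 4650

Y = 4650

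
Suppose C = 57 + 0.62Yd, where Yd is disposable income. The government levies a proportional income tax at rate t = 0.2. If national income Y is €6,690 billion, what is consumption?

C = 3375.24

Yd = (1 − 0.2)(6690) = 0.8(6690) = 5352
C = 57 + 0.62(5352) = 57 + 3318.24 = 3375.24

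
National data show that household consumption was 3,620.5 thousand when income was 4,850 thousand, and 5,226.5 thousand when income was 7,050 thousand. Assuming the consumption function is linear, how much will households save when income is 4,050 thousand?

S = 1013.5

MPC = (5226.5 − 3620.5)/(7050 − 4850) = 1606/2200 = 0.73
a = 3620.5 − 0.73(4850) = 3620.5 − 3540.5 = 80
C = 80 + 0.73(4050) = 3036.5
S = 4050 − 3036.5 = 1013.5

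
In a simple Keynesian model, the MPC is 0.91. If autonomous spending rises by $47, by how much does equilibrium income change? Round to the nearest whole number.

The multiplier is 1/(1 − MPC) = 1/0.09.
ΔY = 47/0.09 = 522.22 ≈ 522

ΔY ≈ 522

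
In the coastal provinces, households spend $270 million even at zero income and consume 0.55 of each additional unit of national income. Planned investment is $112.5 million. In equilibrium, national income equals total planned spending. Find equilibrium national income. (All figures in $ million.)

Y = 850

Y = C + I = 270 + 0.55Y + 112.5
Y − 0.55Y = 382.5
0.45Y = 382.5, so Y = 382.5/0.45 = 850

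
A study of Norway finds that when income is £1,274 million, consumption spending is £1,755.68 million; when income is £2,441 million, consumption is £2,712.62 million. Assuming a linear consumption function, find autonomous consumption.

MPC = ΔC/ΔY = (2712.62 − 1755.68)/(2441 − 1274) = 956.94/1167 = 0.82
a = C − MPC·Y = 1755.68 − 0.82(1274) = 1755.68 − 1044.68 = 711

a = 711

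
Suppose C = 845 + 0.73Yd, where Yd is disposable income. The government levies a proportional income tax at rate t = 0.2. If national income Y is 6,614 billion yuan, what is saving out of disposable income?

Yd = (1 − 0.2)(6614) = 0.8(6614) = 5291.2
C = 845 + 0.73(5291.2) = 845 + 3862.576 = 4707.576
S = Yd − C = 5291.2 − 4707.576 = 583.624

S = 583.624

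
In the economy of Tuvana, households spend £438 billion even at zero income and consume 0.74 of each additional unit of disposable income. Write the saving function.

S = Y − C = Y − (438 + 0.74Y) = -438 + (1 − 0.74)Y

S = -438 + 0.26Y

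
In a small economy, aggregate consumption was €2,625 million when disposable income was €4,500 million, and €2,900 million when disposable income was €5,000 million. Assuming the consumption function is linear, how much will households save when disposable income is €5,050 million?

S = 2122.5

MPC = (2900 − 2625)/(5000 − 4500) = 275/500 = 0.55
a = 2625 − 0.55(4500) = 2625 − 2475 = 150
C = 150 + 0.55(5050) = 2927.5
S = 5050 − 2927.5 = 2122.5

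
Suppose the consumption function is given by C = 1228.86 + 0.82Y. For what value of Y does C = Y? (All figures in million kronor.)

At break-even, C = Y: 1228.86 + 0.82Y = Y
0.18Y = 1228.86, so Y = 1228.86/0.18 = 6827

Y = 6827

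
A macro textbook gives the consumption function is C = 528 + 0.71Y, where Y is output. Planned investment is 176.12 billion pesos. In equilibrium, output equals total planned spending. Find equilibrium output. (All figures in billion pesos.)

Y = C + I = 528 + 0.71Y + 176.12
Y − 0.71Y = 704.12
0.29Y = 704.12, so Y = 704.12/0.29 = 2428

Y = 2428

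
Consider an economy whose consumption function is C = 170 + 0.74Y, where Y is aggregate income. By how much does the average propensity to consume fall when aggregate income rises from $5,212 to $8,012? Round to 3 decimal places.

At Y = 5212: C = 170 + 0.74(5212) = 4026.88, APC = 4026.88/5212 = 0.7726
At Y = 8012: C = 6098.88, APC = 6098.88/8012 = 0.7612
Fall in APC = 0.7726 − 0.7612 = 0.0114 ≈ 0.011

ΔAPC = 0.011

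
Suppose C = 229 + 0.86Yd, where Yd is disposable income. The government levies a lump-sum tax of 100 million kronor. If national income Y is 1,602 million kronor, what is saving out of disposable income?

Yd = Y − T = 1602 − 100 = 1502
C = 229 + 0.86(1502) = 229 + 1291.72 = 1520.72
S = Yd − C = 1502 − 1520.72 = -18.72

S = -18.72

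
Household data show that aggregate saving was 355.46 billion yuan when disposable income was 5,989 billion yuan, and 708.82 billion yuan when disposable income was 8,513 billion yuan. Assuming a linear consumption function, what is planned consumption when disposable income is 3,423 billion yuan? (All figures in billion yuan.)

MPS = ΔS/ΔY = (708.82 − 355.46)/(8513 − 5989) = 353.36/2524 = 0.14
MPC = 1 − MPS = 0.86
Autonomous saving = 355.46 − 0.14(5989) = -483, so a = 483
C = 483 + 0.86(3423) = 483 + 2943.78 = 3426.78

C = 3426.78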